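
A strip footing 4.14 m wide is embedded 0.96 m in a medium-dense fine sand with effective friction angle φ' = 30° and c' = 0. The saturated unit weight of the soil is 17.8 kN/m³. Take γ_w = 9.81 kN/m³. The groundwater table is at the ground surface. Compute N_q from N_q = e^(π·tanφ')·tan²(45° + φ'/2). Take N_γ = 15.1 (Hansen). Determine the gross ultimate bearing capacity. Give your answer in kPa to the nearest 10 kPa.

tan30° = 0.5774, so N_q = e^(π×0.5774)·tan²(60°) = 6.134 × 3.0 = 18.4.
γ' = 17.8 − 9.81 = 7.99 kN/m³ (submerged throughout). q = 7.99 × 0.96 = 7.6704 kPa; the same γ' applies in the ½γBN_γ term.
q·N_q = 7.6704 × 18.401 = 141.14 kPa
0.5·γ·B·N_γ = 0.5 × 7.99 × 4.14 × 15.1 = 249.74 kPa
q_ult = 141.14 + 249.74 = 390.89 kPa.

q_ult ≈ 390 kPa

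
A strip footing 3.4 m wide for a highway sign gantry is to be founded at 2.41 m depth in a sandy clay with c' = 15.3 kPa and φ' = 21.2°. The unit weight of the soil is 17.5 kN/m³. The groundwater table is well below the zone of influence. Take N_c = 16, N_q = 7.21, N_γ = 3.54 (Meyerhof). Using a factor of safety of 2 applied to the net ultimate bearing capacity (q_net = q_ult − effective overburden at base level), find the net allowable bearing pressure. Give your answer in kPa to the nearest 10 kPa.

q_all(net) ≈ 310 kPa

Effective surcharge at the founding depth q = γ·D_f = 17.5 × 2.41 = 42.175 kPa.
q_ult = c·N_c + q·N_q + 0.5·γ·B·N_γ
     = 15.3 × 16 + 42.175 × 7.21 + 0.5 × 17.5 × 3.4 × 3.54
     = 244.8 + 304.08 + 105.31 = 654.2 kPa.
Net ultimate: q_net = 654.2 − 42.175 = 612.02 kPa.
q_all(net) = 612.02 / 2 = 306.01 kPa.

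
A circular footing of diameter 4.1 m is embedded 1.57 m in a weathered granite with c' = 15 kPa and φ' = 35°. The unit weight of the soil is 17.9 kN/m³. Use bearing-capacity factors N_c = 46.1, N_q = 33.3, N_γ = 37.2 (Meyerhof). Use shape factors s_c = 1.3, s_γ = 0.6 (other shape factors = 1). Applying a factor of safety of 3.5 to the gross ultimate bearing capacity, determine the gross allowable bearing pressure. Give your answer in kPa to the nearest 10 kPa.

Effective surcharge at the founding depth q = γ·D_f = 17.9 × 1.57 = 28.103 kPa.
q_ult = c·N_c·s_c + q·N_q + 0.5·γ·B·N_γ·s_γ
     = 15 × 46.1 × 1.3 + 28.103 × 33.3 + 0.5 × 17.9 × 4.1 × 37.2 × 0.6
     = 898.95 + 935.83 + 819.03 = 2653.8 kPa.
q_all = q_ult / FS = 2653.8 / 3.5 = 758.23 kPa.

q_all ≈ 760 kPa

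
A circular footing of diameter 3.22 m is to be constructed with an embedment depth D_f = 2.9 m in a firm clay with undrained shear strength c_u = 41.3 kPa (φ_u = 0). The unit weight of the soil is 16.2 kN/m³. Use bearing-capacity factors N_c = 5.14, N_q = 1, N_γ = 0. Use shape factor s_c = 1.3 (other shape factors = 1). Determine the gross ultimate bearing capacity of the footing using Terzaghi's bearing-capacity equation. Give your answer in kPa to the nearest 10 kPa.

q_ult ≈ 320 kPa

Effective surcharge at the founding depth q = γ·D_f = 16.2 × 2.9 = 46.98 kPa.
q_ult = c·N_c·s_c + q·N_q
     = 41.3 × 5.14 × 1.3 + 46.98 × 1
     = 275.97 + 46.98 = 322.95 kPa.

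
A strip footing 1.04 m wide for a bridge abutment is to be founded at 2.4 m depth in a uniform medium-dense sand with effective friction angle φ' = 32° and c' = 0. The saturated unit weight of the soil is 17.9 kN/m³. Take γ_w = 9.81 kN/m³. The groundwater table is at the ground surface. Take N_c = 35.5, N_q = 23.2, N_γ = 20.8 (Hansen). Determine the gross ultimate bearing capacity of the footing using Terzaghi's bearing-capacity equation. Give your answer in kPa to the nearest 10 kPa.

With the water table at the surface the whole profile is submerged: γ' = 17.9 − 9.81 = 8.09 kN/m³, so q = γ'·D_f = 19.416 kPa; the same γ' applies in the ½γBN_γ term.
q_ult = q·N_q + 0.5·γ·B·N_γ
     = 19.416 × 23.2 + 0.5 × 8.09 × 1.04 × 20.8
     = 450.45 + 87.501 = 537.95 kPa.

q_ult ≈ 540 kPa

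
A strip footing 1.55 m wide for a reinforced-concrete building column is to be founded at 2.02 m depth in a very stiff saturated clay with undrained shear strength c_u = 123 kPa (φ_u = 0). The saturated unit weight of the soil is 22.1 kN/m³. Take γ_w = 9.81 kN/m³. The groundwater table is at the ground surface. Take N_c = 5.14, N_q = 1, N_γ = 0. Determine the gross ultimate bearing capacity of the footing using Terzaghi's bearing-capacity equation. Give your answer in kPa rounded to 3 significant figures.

Water table at ground surface, so effective unit weight γ' = 22.1 − 9.81 = 12.29 kN/m³ is used throughout; overburden q = 12.29 × 2.02 = 24.826 kPa.
Cohesion term c·N_c = 123 × 5.14 = 632.22 kPa; surcharge term q·N_q = 24.826 × 1 = 24.826 kPa.
q_ult = 632.22 + 24.826 = 657.05 kPa.

q_ult ≈ 657 kPa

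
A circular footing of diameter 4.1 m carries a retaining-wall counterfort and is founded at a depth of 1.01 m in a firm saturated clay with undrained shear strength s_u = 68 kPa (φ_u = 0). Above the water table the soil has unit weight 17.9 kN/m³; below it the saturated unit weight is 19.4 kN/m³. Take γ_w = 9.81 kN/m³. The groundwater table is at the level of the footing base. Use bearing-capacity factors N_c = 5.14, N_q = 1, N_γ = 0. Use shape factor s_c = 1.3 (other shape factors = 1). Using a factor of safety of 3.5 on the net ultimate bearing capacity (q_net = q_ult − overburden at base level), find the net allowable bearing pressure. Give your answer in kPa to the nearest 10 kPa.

q_all(net) ≈ 130 kPa

q = γ·D_f = 17.9 × 1.01 = 18.079 kPa.
c·N_c·s_c = 68 × 5.14 × 1.3 = 454.38 kPa
q·N_q = 18.079 × 1 = 18.079 kPa
q_ult = 454.38 + 18.079 = 472.45 kPa.
q_net = 472.45 − 18.079 = 454.38 kPa.
q_all(net) = 454.38 / 3.5 = 129.82 kPa.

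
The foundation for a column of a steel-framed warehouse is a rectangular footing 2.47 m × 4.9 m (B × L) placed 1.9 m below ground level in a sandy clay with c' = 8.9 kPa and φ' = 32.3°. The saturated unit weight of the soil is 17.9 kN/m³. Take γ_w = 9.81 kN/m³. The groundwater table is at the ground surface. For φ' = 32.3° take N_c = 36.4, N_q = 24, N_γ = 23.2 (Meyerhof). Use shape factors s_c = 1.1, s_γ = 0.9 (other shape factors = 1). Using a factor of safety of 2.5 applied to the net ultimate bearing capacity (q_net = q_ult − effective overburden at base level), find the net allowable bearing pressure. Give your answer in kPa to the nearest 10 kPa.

q_all(net) ≈ 370 kPa

With the water table at the surface the whole profile is submerged: γ' = 17.9 − 9.81 = 8.09 kN/m³, so q = γ'·D_f = 15.371 kPa; the same γ' applies in the ½γBN_γ term.
q_ult = c·N_c·s_c + q·N_q + 0.5·γ·B·N_γ·s_γ
     = 8.9 × 36.4 × 1.1 + 15.371 × 24 + 0.5 × 8.09 × 2.47 × 23.2 × 0.9
     = 356.36 + 368.9 + 208.62 = 933.88 kPa.
Net ultimate: q_net = 933.88 − 15.371 = 918.5 kPa.
q_all(net) = 918.5 / 2.5 = 367.4 kPa.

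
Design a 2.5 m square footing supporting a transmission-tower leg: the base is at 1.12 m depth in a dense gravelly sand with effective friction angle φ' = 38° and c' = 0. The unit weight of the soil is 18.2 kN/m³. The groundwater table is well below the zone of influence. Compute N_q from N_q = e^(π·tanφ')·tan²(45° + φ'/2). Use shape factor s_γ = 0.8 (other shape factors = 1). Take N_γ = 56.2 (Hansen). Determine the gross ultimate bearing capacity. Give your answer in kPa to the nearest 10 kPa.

q_ult ≈ 2020 kPa

tan38° = 0.7813, so N_q = e^(π×0.7813)·tan²(64°) = 11.64 × 4.204 = 48.93.
Effective surcharge at the founding depth q = γ·D_f = 18.2 × 1.12 = 20.384 kPa.
q_ult = q·N_q + 0.5·γ·B·N_γ·s_γ
     = 20.384 × 48.933 + 0.5 × 18.2 × 2.5 × 56.2 × 0.8
     = 997.46 + 1022.8 = 2020.3 kPa.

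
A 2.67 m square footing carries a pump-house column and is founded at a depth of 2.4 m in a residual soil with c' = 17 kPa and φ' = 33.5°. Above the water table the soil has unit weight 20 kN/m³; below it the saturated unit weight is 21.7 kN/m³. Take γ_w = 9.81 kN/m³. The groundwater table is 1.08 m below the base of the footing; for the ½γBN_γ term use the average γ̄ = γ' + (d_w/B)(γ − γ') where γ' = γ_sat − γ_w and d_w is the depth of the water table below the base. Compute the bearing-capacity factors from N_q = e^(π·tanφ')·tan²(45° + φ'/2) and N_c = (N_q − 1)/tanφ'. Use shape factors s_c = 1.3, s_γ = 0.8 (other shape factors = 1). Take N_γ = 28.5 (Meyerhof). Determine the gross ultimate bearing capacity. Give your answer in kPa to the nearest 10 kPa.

q_ult ≈ 2680 kPa

tan33.5° = 0.6619, so N_q = e^(π×0.6619)·tan²(61.75°) = 7.999 × 3.464 = 27.71.
N_c = (27.71 − 1)/tan33.5° = 40.35.
Effective surcharge at the founding depth q = γ·D_f = 20 × 2.4 = 48 kPa.
With d_w = 1.08 m < B, γ̄ = 11.89 + (1.08/2.67) × (20 − 11.89) = 15.17 kN/m³.
q_ult = c·N_c·s_c + q·N_q + 0.5·γ·B·N_γ·s_γ
     = 17 × 40.351 × 1.3 + 48 × 27.707 + 0.5 × 15.17 × 2.67 × 28.5 × 0.8
     = 891.75 + 1330 + 461.76 = 2683.5 kPa.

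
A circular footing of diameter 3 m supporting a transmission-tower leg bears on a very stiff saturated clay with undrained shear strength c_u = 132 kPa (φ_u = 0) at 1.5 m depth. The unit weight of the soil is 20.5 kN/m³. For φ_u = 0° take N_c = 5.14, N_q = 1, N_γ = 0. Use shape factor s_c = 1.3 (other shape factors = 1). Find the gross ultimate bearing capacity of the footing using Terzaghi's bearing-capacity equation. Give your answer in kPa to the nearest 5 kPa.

q_ult ≈ 915 kPa

Effective surcharge at the founding depth q = γ·D_f = 20.5 × 1.5 = 30.75 kPa.
q_ult = c·N_c·s_c + q·N_q
     = 132 × 5.14 × 1.3 + 30.75 × 1
     = 882.02 + 30.75 = 912.77 kPa.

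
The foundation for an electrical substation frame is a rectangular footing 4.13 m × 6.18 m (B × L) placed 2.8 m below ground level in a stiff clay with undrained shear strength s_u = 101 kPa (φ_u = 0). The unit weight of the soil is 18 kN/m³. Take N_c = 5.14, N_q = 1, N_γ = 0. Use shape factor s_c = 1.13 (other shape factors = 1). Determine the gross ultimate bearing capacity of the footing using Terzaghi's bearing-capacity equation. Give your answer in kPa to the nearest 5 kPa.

q = γ·D_f = 18 × 2.8 = 50.4 kPa.
c·N_c·s_c = 101 × 5.14 × 1.13 = 586.63 kPa
q·N_q = 50.4 × 1 = 50.4 kPa
q_ult = 586.63 + 50.4 = 637.03 kPa.

q_ult ≈ 635 kPa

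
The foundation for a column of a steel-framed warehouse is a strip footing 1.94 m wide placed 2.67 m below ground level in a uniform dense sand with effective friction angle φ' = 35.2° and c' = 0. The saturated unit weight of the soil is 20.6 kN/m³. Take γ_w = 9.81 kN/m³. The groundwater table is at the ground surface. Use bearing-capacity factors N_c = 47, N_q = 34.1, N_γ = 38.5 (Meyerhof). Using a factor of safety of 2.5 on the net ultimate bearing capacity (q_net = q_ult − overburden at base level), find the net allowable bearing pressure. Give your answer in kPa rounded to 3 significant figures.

γ' = 20.6 − 9.81 = 10.79 kN/m³ (submerged throughout). q = 10.79 × 2.67 = 28.809 kPa; the same γ' applies in the ½γBN_γ term.
q·N_q = 28.809 × 34.1 = 982.4 kPa
0.5·γ·B·N_γ = 0.5 × 10.79 × 1.94 × 38.5 = 402.95 kPa
q_ult = 982.4 + 402.95 = 1385.3 kPa.
q_net = 1385.3 − 28.809 = 1356.5 kPa.
q_all(net) = 1356.5 / 2.5 = 542.62 kPa.

q_all(net) ≈ 543 kPa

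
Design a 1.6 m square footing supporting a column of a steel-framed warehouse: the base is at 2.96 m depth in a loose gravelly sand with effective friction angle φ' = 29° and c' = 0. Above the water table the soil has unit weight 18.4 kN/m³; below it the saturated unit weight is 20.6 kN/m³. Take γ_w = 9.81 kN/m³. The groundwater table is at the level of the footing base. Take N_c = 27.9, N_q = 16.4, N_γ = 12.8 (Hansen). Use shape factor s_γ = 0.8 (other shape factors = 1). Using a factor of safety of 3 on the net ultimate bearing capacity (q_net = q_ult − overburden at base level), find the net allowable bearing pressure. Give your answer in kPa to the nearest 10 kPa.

q = γ·D_f = 18.4 × 2.96 = 54.464 kPa.
For the ½γBN_γ term take γ' = 20.6 − 9.81 = 10.79 kN/m³ (soil below base is submerged).
q·N_q = 54.464 × 16.4 = 893.21 kPa
0.5·γ·B·N_γ·s_γ = 0.5 × 10.79 × 1.6 × 12.8 × 0.8 = 88.392 kPa
q_ult = 893.21 + 88.392 = 981.6 kPa.
q_net = 981.6 − 54.464 = 927.14 kPa.
q_all(net) = 927.14 / 3 = 309.05 kPa.

q_all(net) ≈ 310 kPa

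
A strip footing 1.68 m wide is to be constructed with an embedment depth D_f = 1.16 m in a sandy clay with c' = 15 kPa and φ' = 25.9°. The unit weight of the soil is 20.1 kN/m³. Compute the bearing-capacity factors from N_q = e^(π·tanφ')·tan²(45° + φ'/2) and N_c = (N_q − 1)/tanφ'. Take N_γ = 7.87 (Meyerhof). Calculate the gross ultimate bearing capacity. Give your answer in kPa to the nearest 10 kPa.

tan25.9° = 0.4856, so N_q = e^(π×0.4856)·tan²(57.95°) = 4.597 × 2.551 = 11.73.
N_c = (11.73 − 1)/tan25.9° = 22.09.
q = γ·D_f = 20.1 × 1.16 = 23.316 kPa.
c·N_c = 15 × 22.094 = 331.42 kPa
q·N_q = 23.316 × 11.728 = 273.46 kPa
0.5·γ·B·N_γ = 0.5 × 20.1 × 1.68 × 7.87 = 132.88 kPa
q_ult = 331.42 + 273.46 + 132.88 = 737.75 kPa.

q_ult ≈ 740 kPa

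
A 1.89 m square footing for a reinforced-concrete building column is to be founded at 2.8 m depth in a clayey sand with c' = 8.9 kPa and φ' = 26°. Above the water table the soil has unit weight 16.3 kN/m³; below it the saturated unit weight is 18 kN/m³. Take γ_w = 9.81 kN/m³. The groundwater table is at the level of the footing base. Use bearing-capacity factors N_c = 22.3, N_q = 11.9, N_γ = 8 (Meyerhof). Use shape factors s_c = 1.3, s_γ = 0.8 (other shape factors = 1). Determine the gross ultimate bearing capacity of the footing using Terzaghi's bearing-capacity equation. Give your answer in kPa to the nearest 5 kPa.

Overburden at base level: q = 16.3 × 2.8 = 45.64 kPa.
Below the base the soil is submerged, so the ½γBN_γ term uses γ' = 18 − 9.81 = 8.19 kN/m³.
Cohesion term c·N_c·s_c = 8.9 × 22.3 × 1.3 = 258.01 kPa; surcharge term q·N_q = 45.64 × 11.9 = 543.12 kPa; self-weight term 0.5·γ·B·N_γ·s_γ = 0.5 × 8.19 × 1.89 × 8 × 0.8 = 49.533 kPa.
q_ult = 258.01 + 543.12 + 49.533 = 850.66 kPa.

q_ult ≈ 850 kPa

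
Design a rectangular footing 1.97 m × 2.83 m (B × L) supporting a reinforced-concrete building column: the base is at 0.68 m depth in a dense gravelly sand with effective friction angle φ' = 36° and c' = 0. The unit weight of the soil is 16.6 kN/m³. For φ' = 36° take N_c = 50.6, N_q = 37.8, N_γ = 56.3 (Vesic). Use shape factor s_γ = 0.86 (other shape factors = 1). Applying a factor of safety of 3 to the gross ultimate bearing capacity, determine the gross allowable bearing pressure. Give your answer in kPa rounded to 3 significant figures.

q_all ≈ 406 kPa

Overburden at base level: q = 16.6 × 0.68 = 11.288 kPa.
Surcharge term q·N_q = 11.288 × 37.8 = 426.69 kPa; self-weight term 0.5·γ·B·N_γ·s_γ = 0.5 × 16.6 × 1.97 × 56.3 × 0.86 = 791.68 kPa.
q_ult = 426.69 + 791.68 = 1218.4 kPa.
q_all = q_ult / FS = 1218.4 / 3 = 406.12 kPa.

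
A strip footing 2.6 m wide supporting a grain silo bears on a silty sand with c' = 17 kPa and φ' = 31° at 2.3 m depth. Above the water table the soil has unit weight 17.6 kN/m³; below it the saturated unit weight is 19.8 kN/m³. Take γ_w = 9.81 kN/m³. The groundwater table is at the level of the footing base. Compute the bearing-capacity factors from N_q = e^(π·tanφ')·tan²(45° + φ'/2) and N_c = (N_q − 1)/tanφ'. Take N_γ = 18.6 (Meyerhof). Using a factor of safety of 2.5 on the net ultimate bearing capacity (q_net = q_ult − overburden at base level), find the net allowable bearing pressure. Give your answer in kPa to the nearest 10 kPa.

N_q = e^(π·tan31°)·tan²(60.5°) = 20.63; N_c = (N_q − 1)/tanφ' = 32.67.
Overburden at base level: q = 17.6 × 2.3 = 40.48 kPa.
Below the base the soil is submerged, so the ½γBN_γ term uses γ' = 19.8 − 9.81 = 9.99 kN/m³.
Cohesion term c·N_c = 17 × 32.671 = 555.41 kPa; surcharge term q·N_q = 40.48 × 20.631 = 835.13 kPa; self-weight term 0.5·γ·B·N_γ = 0.5 × 9.99 × 2.6 × 18.6 = 241.56 kPa.
q_ult = 555.41 + 835.13 + 241.56 = 1632.1 kPa.
q_net = 1632.1 − 40.48 = 1591.6 kPa.
q_all(net) = 1591.6 / 2.5 = 636.65 kPa.

q_all(net) ≈ 640 kPa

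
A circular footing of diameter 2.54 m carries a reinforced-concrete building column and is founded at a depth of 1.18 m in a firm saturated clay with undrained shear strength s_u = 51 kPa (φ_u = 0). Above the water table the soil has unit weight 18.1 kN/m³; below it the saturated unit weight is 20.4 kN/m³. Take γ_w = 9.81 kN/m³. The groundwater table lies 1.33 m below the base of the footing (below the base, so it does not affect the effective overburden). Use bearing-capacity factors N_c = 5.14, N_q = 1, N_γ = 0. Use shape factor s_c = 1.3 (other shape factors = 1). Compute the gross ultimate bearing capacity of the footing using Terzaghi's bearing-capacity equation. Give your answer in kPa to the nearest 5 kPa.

q_ult ≈ 360 kPa

Overburden at base level: q = 18.1 × 1.18 = 21.358 kPa.
Cohesion term c·N_c·s_c = 51 × 5.14 × 1.3 = 340.78 kPa; surcharge term q·N_q = 21.358 × 1 = 21.358 kPa.
q_ult = 340.78 + 21.358 = 362.14 kPa.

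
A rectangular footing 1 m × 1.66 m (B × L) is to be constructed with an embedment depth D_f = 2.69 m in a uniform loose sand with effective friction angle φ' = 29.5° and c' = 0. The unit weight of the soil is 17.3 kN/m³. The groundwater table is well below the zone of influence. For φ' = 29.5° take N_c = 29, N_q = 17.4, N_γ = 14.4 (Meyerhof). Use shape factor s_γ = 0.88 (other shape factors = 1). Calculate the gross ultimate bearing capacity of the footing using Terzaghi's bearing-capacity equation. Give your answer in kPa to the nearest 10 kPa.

q_ult ≈ 920 kPa

q = γ·D_f = 17.3 × 2.69 = 46.537 kPa.
q·N_q = 46.537 × 17.4 = 809.74 kPa
0.5·γ·B·N_γ·s_γ = 0.5 × 17.3 × 1 × 14.4 × 0.88 = 109.61 kPa
q_ult = 809.74 + 109.61 = 919.36 kPa.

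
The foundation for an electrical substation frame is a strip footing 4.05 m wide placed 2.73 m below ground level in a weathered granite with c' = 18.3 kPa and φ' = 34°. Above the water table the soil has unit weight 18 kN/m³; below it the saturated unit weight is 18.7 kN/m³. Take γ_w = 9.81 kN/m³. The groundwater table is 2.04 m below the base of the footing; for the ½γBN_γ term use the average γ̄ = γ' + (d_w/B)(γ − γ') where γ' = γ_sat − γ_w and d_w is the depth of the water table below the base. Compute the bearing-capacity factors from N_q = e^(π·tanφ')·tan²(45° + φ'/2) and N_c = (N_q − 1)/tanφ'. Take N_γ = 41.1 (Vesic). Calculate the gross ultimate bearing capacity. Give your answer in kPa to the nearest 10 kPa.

q_ult ≈ 3340 kPa

tan34° = 0.6745, so N_q = e^(π×0.6745)·tan²(62°) = 8.323 × 3.537 = 29.44.
N_c = (29.44 − 1)/tan34° = 42.16.
Overburden at base level: q = 18 × 2.73 = 49.14 kPa.
The water table is 2.04 m below the base (< B = 4.05 m), so the ½γBN_γ term uses γ̄ = γ' + (d_w/B)(γ − γ') = 8.89 + (2.04/4.05)(18 − 8.89) = 13.479 kN/m³.
Cohesion term c·N_c = 18.3 × 42.164 = 771.6 kPa; surcharge term q·N_q = 49.14 × 29.44 = 1446.7 kPa; self-weight term 0.5·γ·B·N_γ = 0.5 × 13.479 × 4.05 × 41.1 = 1121.8 kPa.
q_ult = 771.6 + 1446.7 + 1121.8 = 3340.1 kPa.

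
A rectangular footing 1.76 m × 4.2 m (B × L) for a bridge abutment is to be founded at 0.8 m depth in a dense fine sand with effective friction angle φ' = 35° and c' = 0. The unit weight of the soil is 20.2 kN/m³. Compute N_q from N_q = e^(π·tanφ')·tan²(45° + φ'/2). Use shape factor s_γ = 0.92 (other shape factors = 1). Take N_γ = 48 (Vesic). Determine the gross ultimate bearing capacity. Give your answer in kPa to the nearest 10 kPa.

tan35° = 0.7002, so N_q = e^(π×0.7002)·tan²(62.5°) = 9.023 × 3.69 = 33.3.
q = γ·D_f = 20.2 × 0.8 = 16.16 kPa.
q·N_q = 16.16 × 33.296 = 538.06 kPa
0.5·γ·B·N_γ·s_γ = 0.5 × 20.2 × 1.76 × 48 × 0.92 = 784.99 kPa
q_ult = 538.06 + 784.99 = 1323.1 kPa.

q_ult ≈ 1320 kPa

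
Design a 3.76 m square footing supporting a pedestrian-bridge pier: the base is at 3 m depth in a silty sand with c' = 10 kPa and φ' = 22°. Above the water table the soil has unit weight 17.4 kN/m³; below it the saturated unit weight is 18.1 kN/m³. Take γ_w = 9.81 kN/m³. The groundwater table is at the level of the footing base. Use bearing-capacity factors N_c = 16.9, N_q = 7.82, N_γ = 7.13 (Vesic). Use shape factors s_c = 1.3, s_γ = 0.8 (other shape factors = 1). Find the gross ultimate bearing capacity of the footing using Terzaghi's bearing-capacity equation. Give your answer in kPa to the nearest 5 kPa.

q = γ·D_f = 17.4 × 3 = 52.2 kPa.
For the ½γBN_γ term take γ' = 18.1 − 9.81 = 8.29 kN/m³ (soil below base is submerged).
c·N_c·s_c = 10 × 16.9 × 1.3 = 219.7 kPa
q·N_q = 52.2 × 7.82 = 408.2 kPa
0.5·γ·B·N_γ·s_γ = 0.5 × 8.29 × 3.76 × 7.13 × 0.8 = 88.898 kPa
q_ult = 219.7 + 408.2 + 88.898 = 716.8 kPa.

q_ult ≈ 715 kPa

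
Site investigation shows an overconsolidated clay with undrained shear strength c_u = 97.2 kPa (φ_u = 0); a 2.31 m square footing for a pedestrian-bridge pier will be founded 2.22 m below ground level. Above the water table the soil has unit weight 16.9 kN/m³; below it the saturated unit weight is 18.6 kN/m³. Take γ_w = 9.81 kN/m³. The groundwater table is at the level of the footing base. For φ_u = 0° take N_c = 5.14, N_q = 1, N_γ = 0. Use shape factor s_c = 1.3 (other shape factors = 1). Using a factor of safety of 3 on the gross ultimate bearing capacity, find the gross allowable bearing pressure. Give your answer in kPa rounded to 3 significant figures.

q_all ≈ 229 kPa

Effective surcharge at the founding depth q = γ·D_f = 16.9 × 2.22 = 37.518 kPa.
q_ult = c·N_c·s_c + q·N_q
     = 97.2 × 5.14 × 1.3 + 37.518 × 1
     = 649.49 + 37.518 = 687.01 kPa.
q_all = 687.01 / 3 = 229 kPa.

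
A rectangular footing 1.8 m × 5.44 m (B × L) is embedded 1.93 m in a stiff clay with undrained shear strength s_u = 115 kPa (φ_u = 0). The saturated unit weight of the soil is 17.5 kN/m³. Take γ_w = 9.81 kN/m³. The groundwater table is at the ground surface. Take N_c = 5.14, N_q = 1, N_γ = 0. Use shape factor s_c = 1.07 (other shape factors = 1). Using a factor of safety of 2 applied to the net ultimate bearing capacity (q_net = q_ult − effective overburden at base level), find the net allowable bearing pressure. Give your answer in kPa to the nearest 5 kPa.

q_all(net) ≈ 315 kPa

γ' = 17.5 − 9.81 = 7.69 kN/m³ (submerged throughout). q = 7.69 × 1.93 = 14.842 kPa.
c·N_c·s_c = 115 × 5.14 × 1.07 = 632.48 kPa
q·N_q = 14.842 × 1 = 14.842 kPa
q_ult = 632.48 + 14.842 = 647.32 kPa.
Net ultimate: q_net = 647.32 − 14.842 = 632.48 kPa.
q_all(net) = 632.48 / 2 = 316.24 kPa.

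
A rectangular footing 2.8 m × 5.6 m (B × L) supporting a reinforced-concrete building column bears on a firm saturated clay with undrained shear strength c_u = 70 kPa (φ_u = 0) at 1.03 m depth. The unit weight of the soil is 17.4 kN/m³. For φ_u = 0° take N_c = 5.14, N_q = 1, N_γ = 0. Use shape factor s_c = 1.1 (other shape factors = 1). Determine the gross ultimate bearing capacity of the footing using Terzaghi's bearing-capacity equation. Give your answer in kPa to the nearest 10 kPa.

Effective surcharge at the founding depth q = γ·D_f = 17.4 × 1.03 = 17.922 kPa.
q_ult = c·N_c·s_c + q·N_q
     = 70 × 5.14 × 1.1 + 17.922 × 1
     = 395.78 + 17.922 = 413.7 kPa.

q_ult ≈ 410 kPa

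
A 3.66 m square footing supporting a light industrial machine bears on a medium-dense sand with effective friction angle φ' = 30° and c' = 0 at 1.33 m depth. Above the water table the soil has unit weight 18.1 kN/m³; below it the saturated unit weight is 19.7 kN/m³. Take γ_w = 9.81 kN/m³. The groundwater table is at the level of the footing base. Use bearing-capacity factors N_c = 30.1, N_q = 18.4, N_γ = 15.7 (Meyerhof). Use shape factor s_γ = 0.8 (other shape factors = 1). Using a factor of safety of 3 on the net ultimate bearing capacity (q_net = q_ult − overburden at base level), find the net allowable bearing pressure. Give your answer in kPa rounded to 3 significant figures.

q_all(net) ≈ 215 kPa

Effective surcharge at the founding depth q = γ·D_f = 18.1 × 1.33 = 24.073 kPa.
The water table coincides with the base, so in the self-weight term γ → γ' = 9.89 kN/m³.
q_ult = q·N_q + 0.5·γ·B·N_γ·s_γ
     = 24.073 × 18.4 + 0.5 × 9.89 × 3.66 × 15.7 × 0.8
     = 442.94 + 227.32 = 670.26 kPa.
q_net = 670.26 − 24.073 = 646.19 kPa.
q_all(net) = 646.19 / 3 = 215.4 kPa.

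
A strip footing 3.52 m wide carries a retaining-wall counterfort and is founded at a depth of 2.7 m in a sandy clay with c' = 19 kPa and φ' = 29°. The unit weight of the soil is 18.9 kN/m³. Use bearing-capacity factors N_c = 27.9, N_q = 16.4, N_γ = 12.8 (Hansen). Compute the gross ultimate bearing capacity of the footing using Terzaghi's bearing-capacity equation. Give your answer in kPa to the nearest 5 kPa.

q = γ·D_f = 18.9 × 2.7 = 51.03 kPa.
c·N_c = 19 × 27.9 = 530.1 kPa
q·N_q = 51.03 × 16.4 = 836.89 kPa
0.5·γ·B·N_γ = 0.5 × 18.9 × 3.52 × 12.8 = 425.78 kPa
q_ult = 530.1 + 836.89 + 425.78 = 1792.8 kPa.

q_ult ≈ 1795 kPa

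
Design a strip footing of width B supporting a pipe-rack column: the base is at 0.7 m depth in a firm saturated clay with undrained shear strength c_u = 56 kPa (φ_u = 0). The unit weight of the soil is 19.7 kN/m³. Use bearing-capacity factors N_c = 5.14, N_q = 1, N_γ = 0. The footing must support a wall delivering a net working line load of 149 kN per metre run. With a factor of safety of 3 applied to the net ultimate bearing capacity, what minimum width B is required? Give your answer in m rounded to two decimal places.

B = 1.55 m

Overburden at base level: q = 19.7 × 0.7 = 13.79 kPa.
Cohesion term c·N_c = 56 × 5.14 = 287.84 kPa; surcharge term q·N_q = 13.79 × 1 = 13.79 kPa.
q_ult = 287.84 + 13.79 = 301.63 kPa.
For φ = 0 the ½γBN_γ term vanishes, so q_ult is independent of B. q_net = 301.63 − 13.79 = 287.84 kPa; q_all(net) = 287.84/3 = 95.947 kPa.
Required width B = w / q_all(net) = 149 / 95.947 = 1.553 m.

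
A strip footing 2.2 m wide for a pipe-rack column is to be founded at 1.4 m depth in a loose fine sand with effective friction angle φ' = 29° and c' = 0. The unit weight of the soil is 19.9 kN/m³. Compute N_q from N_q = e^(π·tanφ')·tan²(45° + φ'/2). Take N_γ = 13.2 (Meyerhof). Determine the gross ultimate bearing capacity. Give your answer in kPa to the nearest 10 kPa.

tan29° = 0.5543, so N_q = e^(π×0.5543)·tan²(59.5°) = 5.705 × 2.882 = 16.44.
Overburden at base level: q = 19.9 × 1.4 = 27.86 kPa.
Surcharge term q·N_q = 27.86 × 16.443 = 458.11 kPa; self-weight term 0.5·γ·B·N_γ = 0.5 × 19.9 × 2.2 × 13.2 = 288.95 kPa.
q_ult = 458.11 + 288.95 = 747.06 kPa.

q_ult ≈ 750 kPa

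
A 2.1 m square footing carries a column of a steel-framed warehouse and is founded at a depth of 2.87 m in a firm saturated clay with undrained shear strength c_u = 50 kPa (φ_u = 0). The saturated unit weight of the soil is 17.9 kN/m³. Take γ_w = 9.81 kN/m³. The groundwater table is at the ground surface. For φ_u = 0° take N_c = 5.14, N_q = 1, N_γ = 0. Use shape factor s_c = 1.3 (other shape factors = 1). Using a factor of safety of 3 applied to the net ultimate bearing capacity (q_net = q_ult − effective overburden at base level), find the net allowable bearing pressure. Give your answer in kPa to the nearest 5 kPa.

Water table at ground surface, so effective unit weight γ' = 17.9 − 9.81 = 8.09 kN/m³ is used throughout; overburden q = 8.09 × 2.87 = 23.218 kPa.
Cohesion term c·N_c·s_c = 50 × 5.14 × 1.3 = 334.1 kPa; surcharge term q·N_q = 23.218 × 1 = 23.218 kPa.
q_ult = 334.1 + 23.218 = 357.32 kPa.
Net ultimate: q_net = 357.32 − 23.218 = 334.1 kPa.
q_all(net) = 334.1 / 3 = 111.37 kPa.

q_all(net) ≈ 110 kPa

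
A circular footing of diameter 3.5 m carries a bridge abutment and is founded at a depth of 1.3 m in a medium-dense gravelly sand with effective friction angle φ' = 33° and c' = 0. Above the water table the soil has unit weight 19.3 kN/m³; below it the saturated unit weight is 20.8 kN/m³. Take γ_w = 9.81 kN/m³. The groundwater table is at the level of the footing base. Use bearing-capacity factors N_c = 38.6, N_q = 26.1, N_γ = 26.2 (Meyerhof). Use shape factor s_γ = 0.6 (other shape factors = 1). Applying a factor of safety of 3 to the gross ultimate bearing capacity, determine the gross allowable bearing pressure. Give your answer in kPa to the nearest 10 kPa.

q_all ≈ 320 kPa

Overburden at base level: q = 19.3 × 1.3 = 25.09 kPa.
Below the base the soil is submerged, so the ½γBN_γ term uses γ' = 20.8 − 9.81 = 10.99 kN/m³.
Surcharge term q·N_q = 25.09 × 26.1 = 654.85 kPa; self-weight term 0.5·γ·B·N_γ·s_γ = 0.5 × 10.99 × 3.5 × 26.2 × 0.6 = 302.33 kPa.
q_ult = 654.85 + 302.33 = 957.18 kPa.
q_all = q_ult / FS = 957.18 / 3 = 319.06 kPa.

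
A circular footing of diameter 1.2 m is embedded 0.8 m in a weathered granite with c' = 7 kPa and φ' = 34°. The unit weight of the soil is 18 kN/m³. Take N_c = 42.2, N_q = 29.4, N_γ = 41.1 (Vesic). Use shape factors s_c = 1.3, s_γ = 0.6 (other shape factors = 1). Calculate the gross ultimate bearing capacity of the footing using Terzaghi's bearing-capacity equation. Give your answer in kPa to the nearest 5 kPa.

Overburden at base level: q = 18 × 0.8 = 14.4 kPa.
Cohesion term c·N_c·s_c = 7 × 42.2 × 1.3 = 384.02 kPa; surcharge term q·N_q = 14.4 × 29.4 = 423.36 kPa; self-weight term 0.5·γ·B·N_γ·s_γ = 0.5 × 18 × 1.2 × 41.1 × 0.6 = 266.33 kPa.
q_ult = 384.02 + 423.36 + 266.33 = 1073.7 kPa.

q_ult ≈ 1075 kPa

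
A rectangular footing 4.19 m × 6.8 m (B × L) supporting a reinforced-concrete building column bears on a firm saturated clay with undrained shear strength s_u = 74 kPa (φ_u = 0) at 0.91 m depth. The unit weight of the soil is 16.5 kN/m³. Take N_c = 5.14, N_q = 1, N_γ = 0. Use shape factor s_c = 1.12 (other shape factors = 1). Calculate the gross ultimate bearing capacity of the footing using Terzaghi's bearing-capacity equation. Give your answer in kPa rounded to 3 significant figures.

q = γ·D_f = 16.5 × 0.91 = 15.015 kPa.
c·N_c·s_c = 74 × 5.14 × 1.12 = 426 kPa
q·N_q = 15.015 × 1 = 15.015 kPa
q_ult = 426 + 15.015 = 441.02 kPa.

q_ult ≈ 441 kPa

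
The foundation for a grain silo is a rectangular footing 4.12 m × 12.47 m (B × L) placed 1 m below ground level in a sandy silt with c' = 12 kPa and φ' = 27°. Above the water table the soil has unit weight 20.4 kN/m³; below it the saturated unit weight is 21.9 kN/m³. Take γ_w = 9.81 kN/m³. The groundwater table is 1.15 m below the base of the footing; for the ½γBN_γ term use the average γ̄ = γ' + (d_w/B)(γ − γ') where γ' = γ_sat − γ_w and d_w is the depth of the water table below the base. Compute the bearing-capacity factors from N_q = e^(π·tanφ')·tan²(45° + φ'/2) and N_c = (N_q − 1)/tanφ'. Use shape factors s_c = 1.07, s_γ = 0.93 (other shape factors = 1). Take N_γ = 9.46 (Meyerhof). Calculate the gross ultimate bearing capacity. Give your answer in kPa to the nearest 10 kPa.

tan27° = 0.5095, so N_q = e^(π×0.5095)·tan²(58.5°) = 4.957 × 2.663 = 13.2.
N_c = (13.2 − 1)/tan27° = 23.94.
Effective surcharge at the founding depth q = γ·D_f = 20.4 × 1 = 20.4 kPa.
With d_w = 1.15 m < B, γ̄ = 12.09 + (1.15/4.12) × (20.4 − 12.09) = 14.41 kN/m³.
q_ult = c·N_c·s_c + q·N_q + 0.5·γ·B·N_γ·s_γ
     = 12 × 23.942 × 1.07 + 20.4 × 13.199 + 0.5 × 14.41 × 4.12 × 9.46 × 0.93
     = 307.42 + 269.26 + 261.15 = 837.83 kPa.

q_ult ≈ 840 kPa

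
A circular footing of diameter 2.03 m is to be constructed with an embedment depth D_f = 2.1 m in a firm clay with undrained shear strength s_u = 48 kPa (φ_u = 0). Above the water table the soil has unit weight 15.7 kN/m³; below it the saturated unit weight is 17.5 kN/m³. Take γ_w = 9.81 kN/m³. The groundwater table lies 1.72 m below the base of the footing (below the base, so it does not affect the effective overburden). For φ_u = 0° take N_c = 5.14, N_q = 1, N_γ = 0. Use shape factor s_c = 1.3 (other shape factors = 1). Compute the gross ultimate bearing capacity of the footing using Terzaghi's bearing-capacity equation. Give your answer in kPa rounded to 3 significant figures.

q_ult ≈ 354 kPa

Effective surcharge at the founding depth q = γ·D_f = 15.7 × 2.1 = 32.97 kPa.
q_ult = c·N_c·s_c + q·N_q
     = 48 × 5.14 × 1.3 + 32.97 × 1
     = 320.74 + 32.97 = 353.71 kPa.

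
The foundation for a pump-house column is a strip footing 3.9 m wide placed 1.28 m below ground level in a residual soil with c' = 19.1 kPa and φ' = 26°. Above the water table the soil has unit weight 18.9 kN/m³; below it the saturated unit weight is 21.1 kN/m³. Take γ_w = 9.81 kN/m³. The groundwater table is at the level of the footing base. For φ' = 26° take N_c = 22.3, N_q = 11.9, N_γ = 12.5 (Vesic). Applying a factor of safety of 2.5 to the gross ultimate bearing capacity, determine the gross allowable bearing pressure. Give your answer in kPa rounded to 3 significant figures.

Overburden at base level: q = 18.9 × 1.28 = 24.192 kPa.
Below the base the soil is submerged, so the ½γBN_γ term uses γ' = 21.1 − 9.81 = 11.29 kN/m³.
Cohesion term c·N_c = 19.1 × 22.3 = 425.93 kPa; surcharge term q·N_q = 24.192 × 11.9 = 287.88 kPa; self-weight term 0.5·γ·B·N_γ = 0.5 × 11.29 × 3.9 × 12.5 = 275.19 kPa.
q_ult = 425.93 + 287.88 + 275.19 = 989.01 kPa.
q_all = q_ult / FS = 989.01 / 2.5 = 395.6 kPa.

q_all ≈ 396 kPa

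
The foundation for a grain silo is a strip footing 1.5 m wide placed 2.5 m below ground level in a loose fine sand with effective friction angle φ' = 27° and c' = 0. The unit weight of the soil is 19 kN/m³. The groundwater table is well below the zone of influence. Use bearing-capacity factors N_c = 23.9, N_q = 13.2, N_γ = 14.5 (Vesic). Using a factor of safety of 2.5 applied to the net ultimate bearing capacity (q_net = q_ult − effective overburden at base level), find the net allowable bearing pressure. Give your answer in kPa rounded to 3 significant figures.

q_all(net) ≈ 314 kPa

Overburden at base level: q = 19 × 2.5 = 47.5 kPa.
Surcharge term q·N_q = 47.5 × 13.2 = 627 kPa; self-weight term 0.5·γ·B·N_γ = 0.5 × 19 × 1.5 × 14.5 = 206.62 kPa.
q_ult = 627 + 206.62 = 833.62 kPa.
Net ultimate: q_net = 833.62 − 47.5 = 786.12 kPa.
q_all(net) = 786.12 / 2.5 = 314.45 kPa.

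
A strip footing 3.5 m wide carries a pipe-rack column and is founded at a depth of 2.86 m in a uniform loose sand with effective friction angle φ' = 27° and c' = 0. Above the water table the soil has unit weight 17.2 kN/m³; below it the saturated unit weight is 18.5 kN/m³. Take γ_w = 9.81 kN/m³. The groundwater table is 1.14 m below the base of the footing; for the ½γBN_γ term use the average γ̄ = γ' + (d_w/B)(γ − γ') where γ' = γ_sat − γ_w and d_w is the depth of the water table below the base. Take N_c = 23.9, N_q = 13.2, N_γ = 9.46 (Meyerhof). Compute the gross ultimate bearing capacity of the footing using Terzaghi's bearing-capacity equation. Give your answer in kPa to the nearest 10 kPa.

Effective surcharge at the founding depth q = γ·D_f = 17.2 × 2.86 = 49.192 kPa.
With d_w = 1.14 m < B, γ̄ = 8.69 + (1.14/3.5) × (17.2 − 8.69) = 11.462 kN/m³.
q_ult = q·N_q + 0.5·γ·B·N_γ
     = 49.192 × 13.2 + 0.5 × 11.462 × 3.5 × 9.46
     = 649.33 + 189.75 = 839.08 kPa.

q_ult ≈ 840 kPa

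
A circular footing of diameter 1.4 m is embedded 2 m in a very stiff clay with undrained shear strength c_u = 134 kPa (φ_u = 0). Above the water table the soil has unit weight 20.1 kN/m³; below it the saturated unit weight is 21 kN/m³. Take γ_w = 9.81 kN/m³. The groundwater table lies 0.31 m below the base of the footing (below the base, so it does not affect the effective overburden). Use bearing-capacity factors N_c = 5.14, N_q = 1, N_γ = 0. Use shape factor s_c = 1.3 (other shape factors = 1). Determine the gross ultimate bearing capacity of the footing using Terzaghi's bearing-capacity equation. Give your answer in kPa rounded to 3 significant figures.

Overburden at base level: q = 20.1 × 2 = 40.2 kPa.
Cohesion term c·N_c·s_c = 134 × 5.14 × 1.3 = 895.39 kPa; surcharge term q·N_q = 40.2 × 1 = 40.2 kPa.
q_ult = 895.39 + 40.2 = 935.59 kPa.

q_ult ≈ 936 kPa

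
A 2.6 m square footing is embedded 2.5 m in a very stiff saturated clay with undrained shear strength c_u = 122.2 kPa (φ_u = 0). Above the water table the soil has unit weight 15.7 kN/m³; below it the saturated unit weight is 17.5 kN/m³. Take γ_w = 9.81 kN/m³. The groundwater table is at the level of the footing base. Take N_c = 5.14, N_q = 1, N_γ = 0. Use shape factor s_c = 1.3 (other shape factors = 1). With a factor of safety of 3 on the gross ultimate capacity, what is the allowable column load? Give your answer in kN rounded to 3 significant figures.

q = γ·D_f = 15.7 × 2.5 = 39.25 kPa.
c·N_c·s_c = 122.2 × 5.14 × 1.3 = 816.54 kPa
q·N_q = 39.25 × 1 = 39.25 kPa
q_ult = 816.54 + 39.25 = 855.79 kPa.
Gross allowable pressure q_all = 855.79 / 3 = 285.26 kPa.
Footing area = 6.76 m², so allowable column load = 285.26 × 6.76 = 1928.4 kN.

P_all ≈ 1930 kN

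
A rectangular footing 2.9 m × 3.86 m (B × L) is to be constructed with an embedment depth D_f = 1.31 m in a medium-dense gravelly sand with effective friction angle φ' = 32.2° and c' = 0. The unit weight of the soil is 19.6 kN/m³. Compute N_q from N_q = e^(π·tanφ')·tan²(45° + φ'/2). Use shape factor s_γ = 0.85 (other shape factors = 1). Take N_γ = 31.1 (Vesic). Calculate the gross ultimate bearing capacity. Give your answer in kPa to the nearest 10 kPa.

tan32.2° = 0.6297, so N_q = e^(π×0.6297)·tan²(61.1°) = 7.231 × 3.282 = 23.73.
q = γ·D_f = 19.6 × 1.31 = 25.676 kPa.
q·N_q = 25.676 × 23.728 = 609.25 kPa
0.5·γ·B·N_γ·s_γ = 0.5 × 19.6 × 2.9 × 31.1 × 0.85 = 751.28 kPa
q_ult = 609.25 + 751.28 = 1360.5 kPa.

q_ult ≈ 1360 kPa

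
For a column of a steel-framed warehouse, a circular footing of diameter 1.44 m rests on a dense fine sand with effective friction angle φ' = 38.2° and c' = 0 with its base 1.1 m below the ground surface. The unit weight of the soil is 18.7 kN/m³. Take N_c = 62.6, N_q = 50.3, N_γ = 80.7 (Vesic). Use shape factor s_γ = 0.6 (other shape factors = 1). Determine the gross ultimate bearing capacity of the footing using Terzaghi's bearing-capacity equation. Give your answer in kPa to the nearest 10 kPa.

q_ult ≈ 1690 kPa

Effective surcharge at the founding depth q = γ·D_f = 18.7 × 1.1 = 20.57 kPa.
q_ult = q·N_q + 0.5·γ·B·N_γ·s_γ
     = 20.57 × 50.3 + 0.5 × 18.7 × 1.44 × 80.7 × 0.6
     = 1034.7 + 651.93 = 1686.6 kPa.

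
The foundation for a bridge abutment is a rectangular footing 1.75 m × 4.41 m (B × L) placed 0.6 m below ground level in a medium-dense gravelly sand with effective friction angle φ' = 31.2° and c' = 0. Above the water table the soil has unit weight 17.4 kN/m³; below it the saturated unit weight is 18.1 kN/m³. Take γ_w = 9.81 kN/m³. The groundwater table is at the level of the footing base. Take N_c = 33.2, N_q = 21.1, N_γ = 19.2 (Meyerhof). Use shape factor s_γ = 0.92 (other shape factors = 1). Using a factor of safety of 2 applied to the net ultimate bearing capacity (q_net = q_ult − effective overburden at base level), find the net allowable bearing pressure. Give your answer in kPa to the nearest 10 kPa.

Overburden at base level: q = 17.4 × 0.6 = 10.44 kPa.
Below the base the soil is submerged, so the ½γBN_γ term uses γ' = 18.1 − 9.81 = 8.29 kN/m³.
Surcharge term q·N_q = 10.44 × 21.1 = 220.28 kPa; self-weight term 0.5·γ·B·N_γ·s_γ = 0.5 × 8.29 × 1.75 × 19.2 × 0.92 = 128.13 kPa.
q_ult = 220.28 + 128.13 = 348.41 kPa.
Net ultimate: q_net = 348.41 − 10.44 = 337.97 kPa.
q_all(net) = 337.97 / 2 = 168.99 kPa.

q_all(net) ≈ 170 kPa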